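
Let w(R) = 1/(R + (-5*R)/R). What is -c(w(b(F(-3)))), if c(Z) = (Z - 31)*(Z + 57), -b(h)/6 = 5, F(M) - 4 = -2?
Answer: 2165484/1225 ≈ 1767.7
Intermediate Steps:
F(M) = 2 (F(M) = 4 - 2 = 2)
b(h) = -30 (b(h) = -6*5 = -30)
w(R) = 1/(-5 + R) (w(R) = 1/(R - 5) = 1/(-5 + R))
c(Z) = (-31 + Z)*(57 + Z)
-c(w(b(F(-3)))) = -(-1767 + (1/(-5 - 30))² + 26/(-5 - 30)) = -(-1767 + (1/(-35))² + 26/(-35)) = -(-1767 + (-1/35)² + 26*(-1/35)) = -(-1767 + 1/1225 - 26/35) = -1*(-2165484/1225) = 2165484/1225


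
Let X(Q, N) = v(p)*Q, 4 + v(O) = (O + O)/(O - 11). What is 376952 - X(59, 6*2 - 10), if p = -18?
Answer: 10936328/29 ≈ 3.7712e+5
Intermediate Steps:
v(O) = -4 + 2*O/(-11 + O) (v(O) = -4 + (O + O)/(O - 11) = -4 + (2*O)/(-11 + O) = -4 + 2*O/(-11 + O))
X(Q, N) = -80*Q/29 (X(Q, N) = (2*(22 - 1*(-18))/(-11 - 18))*Q = (2*(22 + 18)/(-29))*Q = (2*(-1/29)*40)*Q = -80*Q/29)
376952 - X(59, 6*2 - 10) = 376952 - (-80)*59/29 = 376952 - 1*(-4720/29) = 376952 + 4720/29 = 10936328/29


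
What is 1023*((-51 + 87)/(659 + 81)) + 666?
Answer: 132417/185 ≈ 715.77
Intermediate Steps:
1023*((-51 + 87)/(659 + 81)) + 666 = 1023*(36/740) + 666 = 1023*(36*(1/740)) + 666 = 1023*(9/185) + 666 = 9207/185 + 666 = 132417/185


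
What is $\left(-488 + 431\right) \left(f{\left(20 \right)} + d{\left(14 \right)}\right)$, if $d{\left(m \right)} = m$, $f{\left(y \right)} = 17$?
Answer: $-1767$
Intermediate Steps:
$\left(-488 + 431\right) \left(f{\left(20 \right)} + d{\left(14 \right)}\right) = \left(-488 + 431\right) \left(17 + 14\right) = \left(-57\right) 31 = -1767$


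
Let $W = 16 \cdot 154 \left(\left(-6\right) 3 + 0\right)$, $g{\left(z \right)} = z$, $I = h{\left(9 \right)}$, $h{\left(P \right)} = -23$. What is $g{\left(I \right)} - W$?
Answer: $44329$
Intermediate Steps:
$I = -23$
$W = -44352$ ($W = 2464 \left(-18 + 0\right) = 2464 \left(-18\right) = -44352$)
$g{\left(I \right)} - W = -23 - -44352 = -23 + 44352 = 44329$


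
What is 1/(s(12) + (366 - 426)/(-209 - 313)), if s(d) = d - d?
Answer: 87/10 ≈ 8.7000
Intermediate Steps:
s(d) = 0
1/(s(12) + (366 - 426)/(-209 - 313)) = 1/(0 + (366 - 426)/(-209 - 313)) = 1/(0 - 60/(-522)) = 1/(0 - 60*(-1/522)) = 1/(0 + 10/87) = 1/(10/87) = 87/10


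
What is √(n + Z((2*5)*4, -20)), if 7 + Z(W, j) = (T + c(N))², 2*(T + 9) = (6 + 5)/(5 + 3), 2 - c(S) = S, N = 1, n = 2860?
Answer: 3*√82673/16 ≈ 53.912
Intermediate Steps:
c(S) = 2 - S
T = -133/16 (T = -9 + ((6 + 5)/(5 + 3))/2 = -9 + (11/8)/2 = -9 + (11*(⅛))/2 = -9 + (½)*(11/8) = -9 + 11/16 = -133/16 ≈ -8.3125)
Z(W, j) = 11897/256 (Z(W, j) = -7 + (-133/16 + (2 - 1*1))² = -7 + (-133/16 + (2 - 1))² = -7 + (-133/16 + 1)² = -7 + (-117/16)² = -7 + 13689/256 = 11897/256)
√(n + Z((2*5)*4, -20)) = √(2860 + 11897/256) = √(744057/256) = 3*√82673/16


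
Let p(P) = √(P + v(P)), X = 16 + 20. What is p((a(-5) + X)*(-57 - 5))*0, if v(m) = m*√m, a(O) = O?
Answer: 0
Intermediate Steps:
X = 36
v(m) = m^(3/2)
p(P) = √(P + P^(3/2))
p((a(-5) + X)*(-57 - 5))*0 = √((-5 + 36)*(-57 - 5) + ((-5 + 36)*(-57 - 5))^(3/2))*0 = √(31*(-62) + (31*(-62))^(3/2))*0 = √(-1922 + (-1922)^(3/2))*0 = √(-1922 - 59582*I*√2)*0 = 0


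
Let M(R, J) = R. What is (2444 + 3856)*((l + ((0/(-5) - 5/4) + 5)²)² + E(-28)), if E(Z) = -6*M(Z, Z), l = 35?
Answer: 1038291975/64 ≈ 1.6223e+7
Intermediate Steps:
E(Z) = -6*Z
(2444 + 3856)*((l + ((0/(-5) - 5/4) + 5)²)² + E(-28)) = (2444 + 3856)*((35 + ((0/(-5) - 5/4) + 5)²)² - 6*(-28)) = 6300*((35 + ((0*(-⅕) - 5*¼) + 5)²)² + 168) = 6300*((35 + ((0 - 5/4) + 5)²)² + 168) = 6300*((35 + (-5/4 + 5)²)² + 168) = 6300*((35 + (15/4)²)² + 168) = 6300*((35 + 225/16)² + 168) = 6300*((785/16)² + 168) = 6300*(616225/256 + 168) = 6300*(659233/256) = 1038291975/64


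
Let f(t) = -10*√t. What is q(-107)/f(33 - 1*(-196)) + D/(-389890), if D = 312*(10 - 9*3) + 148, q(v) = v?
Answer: 2578/194945 + 107*√229/2290 ≈ 0.72030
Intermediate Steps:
D = -5156 (D = 312*(10 - 27) + 148 = 312*(-17) + 148 = -5304 + 148 = -5156)
q(-107)/f(33 - 1*(-196)) + D/(-389890) = -107*(-1/(10*√(33 - 1*(-196)))) - 5156/(-389890) = -107*(-1/(10*√(33 + 196))) - 5156*(-1/389890) = -107*(-√229/2290) + 2578/194945 = -(-107)*√229/2290 + 2578/194945 = 107*√229/2290 + 2578/194945 = 2578/194945 + 107*√229/2290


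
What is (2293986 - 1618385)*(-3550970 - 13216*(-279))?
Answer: 92080362694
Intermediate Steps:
(2293986 - 1618385)*(-3550970 - 13216*(-279)) = 675601*(-3550970 + 3687264) = 675601*136294 = 92080362694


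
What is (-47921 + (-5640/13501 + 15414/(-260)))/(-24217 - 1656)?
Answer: 84212370137/45410478490 ≈ 1.8545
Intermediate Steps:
(-47921 + (-5640/13501 + 15414/(-260)))/(-24217 - 1656) = (-47921 + (-5640*1/13501 + 15414*(-1/260)))/(-25873) = (-47921 + (-5640/13501 - 7707/130))*(-1/25873) = (-47921 - 104785407/1755130)*(-1/25873) = -84212370137/1755130*(-1/25873) = 84212370137/45410478490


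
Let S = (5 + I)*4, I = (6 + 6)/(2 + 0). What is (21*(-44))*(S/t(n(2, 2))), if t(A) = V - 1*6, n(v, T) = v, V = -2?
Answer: 5082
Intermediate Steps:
I = 6 (I = 12/2 = 12*(½) = 6)
t(A) = -8 (t(A) = -2 - 1*6 = -2 - 6 = -8)
S = 44 (S = (5 + 6)*4 = 11*4 = 44)
(21*(-44))*(S/t(n(2, 2))) = (21*(-44))*(44/(-8)) = -40656*(-1)/8 = -924*(-11/2) = 5082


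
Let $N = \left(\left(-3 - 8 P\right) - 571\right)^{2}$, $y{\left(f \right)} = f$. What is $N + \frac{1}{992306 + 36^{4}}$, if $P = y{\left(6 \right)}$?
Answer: $\frac{1033723871049}{2671922} \approx 3.8688 \cdot 10^{5}$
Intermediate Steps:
$P = 6$
$N = 386884$ ($N = \left(\left(-3 - 48\right) - 571\right)^{2} = \left(-51 - 571\right)^{2} = \left(-622\right)^{2} = 386884$)
$N + \frac{1}{992306 + 36^{4}} = 386884 + \frac{1}{992306 + 36^{4}} = 386884 + \frac{1}{992306 + 1679616} = 386884 + \frac{1}{2671922} = \frac{1033723871049}{2671922}$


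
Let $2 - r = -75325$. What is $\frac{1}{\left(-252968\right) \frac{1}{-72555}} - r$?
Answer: $- \frac{19055247981}{252968} \approx -75327.0$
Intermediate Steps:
$r = 75327$ ($r = 2 - -75325 = 2 + 75325 = 75327$)
$\frac{1}{\left(-252968\right) \frac{1}{-72555}} - r = \frac{1}{\left(-252968\right) \frac{1}{-72555}} - 75327 = \frac{1}{\left(-252968\right) \left(- \frac{1}{72555}\right)} - 75327 = \frac{1}{\frac{252968}{72555}} - 75327 = \frac{72555}{252968} - 75327 = - \frac{19055247981}{252968}$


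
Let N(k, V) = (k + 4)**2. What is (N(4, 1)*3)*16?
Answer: 3072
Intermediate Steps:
N(k, V) = (4 + k)**2
(N(4, 1)*3)*16 = ((4 + 4)**2*3)*16 = (8**2*3)*16 = (64*3)*16 = 192*16 = 3072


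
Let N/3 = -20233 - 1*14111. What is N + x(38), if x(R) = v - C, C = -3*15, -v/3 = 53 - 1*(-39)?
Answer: -103263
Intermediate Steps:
v = -276 (v = -3*(53 - 1*(-39)) = -3*(53 + 39) = -3*92 = -276)
C = -45
N = -103032 (N = 3*(-20233 - 1*14111) = 3*(-20233 - 14111) = 3*(-34344) = -103032)
x(R) = -231 (x(R) = -276 - 1*(-45) = -276 + 45 = -231)
N + x(38) = -103032 - 231 = -103263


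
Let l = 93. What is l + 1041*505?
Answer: 525798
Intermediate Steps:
l + 1041*505 = 93 + 1041*505 = 93 + 525705 = 525798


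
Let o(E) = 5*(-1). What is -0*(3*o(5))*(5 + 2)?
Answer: 0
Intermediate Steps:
o(E) = -5
-0*(3*o(5))*(5 + 2) = -0*(3*(-5))*(5 + 2) = -0*(-15*7) = -0*(-105) = -184*0 = 0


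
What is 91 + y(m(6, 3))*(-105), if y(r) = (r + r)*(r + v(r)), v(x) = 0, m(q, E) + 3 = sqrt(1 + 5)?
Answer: -3059 + 1260*sqrt(6) ≈ 27.357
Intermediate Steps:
m(q, E) = -3 + sqrt(6) (m(q, E) = -3 + sqrt(1 + 5) = -3 + sqrt(6))
y(r) = 2*r**2 (y(r) = (r + r)*(r + 0) = (2*r)*r = 2*r**2)
91 + y(m(6, 3))*(-105) = 91 + (2*(-3 + sqrt(6))**2)*(-105) = 91 - 210*(-3 + sqrt(6))**2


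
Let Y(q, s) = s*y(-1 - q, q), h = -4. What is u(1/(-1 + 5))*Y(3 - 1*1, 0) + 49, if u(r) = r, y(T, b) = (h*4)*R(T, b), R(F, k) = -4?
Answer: 49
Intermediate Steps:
y(T, b) = 64 (y(T, b) = -4*4*(-4) = -16*(-4) = 64)
Y(q, s) = 64*s (Y(q, s) = s*64 = 64*s)
u(1/(-1 + 5))*Y(3 - 1*1, 0) + 49 = (64*0)/(-1 + 5) + 49 = 0/4 + 49 = (¼)*0 + 49 = 0 + 49 = 49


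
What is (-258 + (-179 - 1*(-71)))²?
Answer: 133956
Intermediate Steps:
(-258 + (-179 - 1*(-71)))² = (-258 + (-179 + 71))² = (-258 - 108)² = (-366)² = 133956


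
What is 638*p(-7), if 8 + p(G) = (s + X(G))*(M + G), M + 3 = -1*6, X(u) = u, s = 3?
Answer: 35728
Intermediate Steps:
M = -9 (M = -3 - 1*6 = -3 - 6 = -9)
p(G) = -8 + (-9 + G)*(3 + G) (p(G) = -8 + (3 + G)*(-9 + G) = -8 + (-9 + G)*(3 + G))
638*p(-7) = 638*(-35 + (-7)² - 6*(-7)) = 638*(-35 + 49 + 42) = 638*56 = 35728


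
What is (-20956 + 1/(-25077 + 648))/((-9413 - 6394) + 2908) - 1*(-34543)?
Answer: 10885345299478/315109671 ≈ 34545.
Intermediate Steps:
(-20956 + 1/(-25077 + 648))/((-9413 - 6394) + 2908) - 1*(-34543) = (-20956 + 1/(-24429))/(-15807 + 2908) + 34543 = (-20956 - 1/24429)/(-12899) + 34543 = -511934125/24429*(-1/12899) + 34543 = 511934125/315109671 + 34543 = 10885345299478/315109671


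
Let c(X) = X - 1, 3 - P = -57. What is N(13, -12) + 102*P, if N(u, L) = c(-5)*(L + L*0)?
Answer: 6192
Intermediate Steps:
P = 60 (P = 3 - 1*(-57) = 3 + 57 = 60)
c(X) = -1 + X
N(u, L) = -6*L (N(u, L) = (-1 - 5)*(L + L*0) = -6*(L + 0) = -6*L)
N(13, -12) + 102*P = -6*(-12) + 102*60 = 72 + 6120 = 6192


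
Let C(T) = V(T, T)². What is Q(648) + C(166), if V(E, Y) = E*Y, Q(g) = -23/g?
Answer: 492047872105/648 ≈ 7.5933e+8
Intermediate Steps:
C(T) = T⁴ (C(T) = (T*T)² = (T²)² = T⁴)
Q(648) + C(166) = -23/648 + 166⁴ = -23*1/648 + 759333136 = -23/648 + 759333136 = 492047872105/648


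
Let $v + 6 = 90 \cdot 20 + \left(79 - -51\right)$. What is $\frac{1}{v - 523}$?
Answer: $\frac{1}{1401} \approx 0.00071378$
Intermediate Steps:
$v = 1924$ ($v = -6 + \left(90 \cdot 20 + \left(79 - -51\right)\right) = -6 + \left(1800 + \left(79 + 51\right)\right) = -6 + \left(1800 + 130\right) = -6 + 1930 = 1924$)
$\frac{1}{v - 523} = \frac{1}{1924 - 523} = \frac{1}{1401}$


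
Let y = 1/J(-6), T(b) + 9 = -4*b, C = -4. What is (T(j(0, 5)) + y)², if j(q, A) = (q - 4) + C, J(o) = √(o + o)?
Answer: (-138 + I*√3)²/36 ≈ 528.92 - 13.279*I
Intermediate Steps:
J(o) = √2*√o (J(o) = √(2*o) = √2*√o)
j(q, A) = -8 + q (j(q, A) = (q - 4) - 4 = (-4 + q) - 4 = -8 + q)
T(b) = -9 - 4*b
y = -I*√3/6 (y = 1/(√2*√(-6)) = 1/(√2*(I*√6)) = 1/(2*I*√3) = -I*√3/6 ≈ -0.28868*I)
(T(j(0, 5)) + y)² = ((-9 - 4*(-8 + 0)) - I*√3/6)² = ((-9 - 4*(-8)) - I*√3/6)² = ((-9 + 32) - I*√3/6)² = (23 - I*√3/6)²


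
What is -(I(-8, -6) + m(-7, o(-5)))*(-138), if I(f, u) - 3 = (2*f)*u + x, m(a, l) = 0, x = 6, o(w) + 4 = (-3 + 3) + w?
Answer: 14490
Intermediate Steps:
o(w) = -4 + w (o(w) = -4 + ((-3 + 3) + w) = -4 + (0 + w) = -4 + w)
I(f, u) = 9 + 2*f*u (I(f, u) = 3 + ((2*f)*u + 6) = 3 + (2*f*u + 6) = 3 + (6 + 2*f*u) = 9 + 2*f*u)
-(I(-8, -6) + m(-7, o(-5)))*(-138) = -((9 + 2*(-8)*(-6)) + 0)*(-138) = -((9 + 96) + 0)*(-138) = -(105 + 0)*(-138) = -105*(-138) = -1*(-14490) = 14490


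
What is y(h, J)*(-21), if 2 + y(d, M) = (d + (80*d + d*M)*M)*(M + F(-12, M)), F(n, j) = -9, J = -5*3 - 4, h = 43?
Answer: -29278830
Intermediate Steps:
J = -19 (J = -15 - 4 = -19)
y(d, M) = -2 + (-9 + M)*(d + M*(80*d + M*d)) (y(d, M) = -2 + (d + (80*d + d*M)*M)*(M - 9) = -2 + (d + (80*d + M*d)*M)*(-9 + M) = -2 + (d + M*(80*d + M*d))*(-9 + M) = -2 + (-9 + M)*(d + M*(80*d + M*d)))
y(h, J)*(-21) = (-2 - 9*43 + 43*(-19)³ - 719*(-19)*43 + 71*43*(-19)²)*(-21) = (-2 - 387 + 43*(-6859) + 587423 + 71*43*361)*(-21) = (-2 - 387 - 294937 + 587423 + 1102133)*(-21) = 1394230*(-21) = -29278830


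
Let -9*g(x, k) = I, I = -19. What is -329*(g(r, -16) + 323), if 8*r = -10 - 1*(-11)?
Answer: -962654/9 ≈ -1.0696e+5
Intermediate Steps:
r = 1/8 (r = (-10 - 1*(-11))/8 = (-10 + 11)/8 = (1/8)*1 = 1/8 ≈ 0.12500)
g(x, k) = 19/9 (g(x, k) = -1/9*(-19) = 19/9)
-329*(g(r, -16) + 323) = -329*(19/9 + 323) = -329*2926/9 = -962654/9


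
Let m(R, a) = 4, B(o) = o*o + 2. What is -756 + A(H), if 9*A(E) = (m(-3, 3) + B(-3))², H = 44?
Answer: -731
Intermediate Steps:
B(o) = 2 + o² (B(o) = o² + 2 = 2 + o²)
A(E) = 25 (A(E) = (4 + (2 + (-3)²))²/9 = (4 + (2 + 9))²/9 = (4 + 11)²/9 = (⅑)*15² = (⅑)*225 = 25)
-756 + A(H) = -756 + 25 = -731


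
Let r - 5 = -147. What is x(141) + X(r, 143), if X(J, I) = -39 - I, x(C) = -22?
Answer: -204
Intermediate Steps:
r = -142 (r = 5 - 147 = -142)
x(141) + X(r, 143) = -22 + (-39 - 1*143) = -22 + (-39 - 143) = -22 - 182 = -204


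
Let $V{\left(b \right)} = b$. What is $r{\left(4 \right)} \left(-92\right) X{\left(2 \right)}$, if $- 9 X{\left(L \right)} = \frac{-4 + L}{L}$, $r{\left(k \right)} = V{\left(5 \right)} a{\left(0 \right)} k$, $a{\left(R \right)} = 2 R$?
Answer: $0$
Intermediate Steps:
$r{\left(k \right)} = 0$ ($r{\left(k \right)} = 5 \cdot 2 \cdot 0 k = 5 \cdot 0 k = 0 k = 0$)
$X{\left(L \right)} = - \frac{-4 + L}{9 L}$ ($X{\left(L \right)} = - \frac{\left(-4 + L\right) \frac{1}{L}}{9} = - \frac{\frac{1}{L} \left(-4 + L\right)}{9} = - \frac{-4 + L}{9 L}$)
$r{\left(4 \right)} \left(-92\right) X{\left(2 \right)} = 0 \left(-92\right) \frac{4 - 2}{9 \cdot 2} = 0 \cdot \frac{1}{9} \cdot \frac{1}{2} \left(4 - 2\right) = 0 \cdot \frac{1}{9} \cdot \frac{1}{2} \cdot 2 = 0 \cdot \frac{1}{9} = 0$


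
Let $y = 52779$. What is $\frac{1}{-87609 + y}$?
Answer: $- \frac{1}{34830} \approx -2.8711 \cdot 10^{-5}$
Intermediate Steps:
$\frac{1}{-87609 + y} = \frac{1}{-87609 + 52779} = \frac{1}{-34830} = - \frac{1}{34830}$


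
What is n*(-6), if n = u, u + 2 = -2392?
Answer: 14364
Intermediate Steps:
u = -2394 (u = -2 - 2392 = -2394)
n = -2394
n*(-6) = -2394*(-6) = 14364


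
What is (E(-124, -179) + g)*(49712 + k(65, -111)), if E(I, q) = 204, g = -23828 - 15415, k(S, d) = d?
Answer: -1936373439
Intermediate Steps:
g = -39243
(E(-124, -179) + g)*(49712 + k(65, -111)) = (204 - 39243)*(49712 - 111) = -39039*49601 = -1936373439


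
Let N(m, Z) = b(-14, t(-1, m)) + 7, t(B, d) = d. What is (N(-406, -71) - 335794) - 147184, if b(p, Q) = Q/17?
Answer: -8210913/17 ≈ -4.8300e+5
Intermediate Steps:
b(p, Q) = Q/17 (b(p, Q) = Q*(1/17) = Q/17)
N(m, Z) = 7 + m/17 (N(m, Z) = m/17 + 7 = 7 + m/17)
(N(-406, -71) - 335794) - 147184 = ((7 + (1/17)*(-406)) - 335794) - 147184 = ((7 - 406/17) - 335794) - 147184 = (-287/17 - 335794) - 147184 = -5708785/17 - 147184 = -8210913/17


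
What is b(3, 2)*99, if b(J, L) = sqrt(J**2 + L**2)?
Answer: 99*sqrt(13) ≈ 356.95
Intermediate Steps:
b(3, 2)*99 = sqrt(3**2 + 2**2)*99 = sqrt(9 + 4)*99 = sqrt(13)*99 = 99*sqrt(13)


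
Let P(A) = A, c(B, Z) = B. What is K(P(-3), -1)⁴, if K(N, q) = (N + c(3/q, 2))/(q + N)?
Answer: 81/16 ≈ 5.0625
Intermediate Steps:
K(N, q) = (N + 3/q)/(N + q) (K(N, q) = (N + 3/q)/(q + N) = (N + 3/q)/(N + q))
K(P(-3), -1)⁴ = ((3 - 3*(-1))/((-1)*(-3 - 1)))⁴ = (-1*(3 + 3)/(-4))⁴ = (-1*(-¼)*6)⁴ = (3/2)⁴ = 81/16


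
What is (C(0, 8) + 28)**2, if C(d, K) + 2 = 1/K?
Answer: 43681/64 ≈ 682.52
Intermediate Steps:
C(d, K) = -2 + 1/K
(C(0, 8) + 28)**2 = ((-2 + 1/8) + 28)**2 = (-15/8 + 28)**2 = (209/8)**2 = 43681/64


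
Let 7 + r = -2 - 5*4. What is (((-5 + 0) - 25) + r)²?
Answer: 3481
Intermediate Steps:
r = -29 (r = -7 + (-2 - 5*4) = -7 + (-2 - 20) = -7 - 22 = -29)
(((-5 + 0) - 25) + r)² = (((-5 + 0) - 25) - 29)² = ((-5 - 25) - 29)² = (-30 - 29)² = (-59)² = 3481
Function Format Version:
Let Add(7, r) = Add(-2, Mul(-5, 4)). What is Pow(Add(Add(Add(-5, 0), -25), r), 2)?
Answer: 3481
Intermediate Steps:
r = -29 (r = Add(-7, Add(-2, Mul(-5, 4))) = Add(-7, Add(-2, -20)) = Add(-7, -22) = -29)
Pow(Add(Add(Add(-5, 0), -25), r), 2) = Pow(Add(Add(Add(-5, 0), -25), -29), 2) = Pow(Add(Add(-5, -25), -29), 2) = Pow(Add(-30, -29), 2) = Pow(-59, 2) = 3481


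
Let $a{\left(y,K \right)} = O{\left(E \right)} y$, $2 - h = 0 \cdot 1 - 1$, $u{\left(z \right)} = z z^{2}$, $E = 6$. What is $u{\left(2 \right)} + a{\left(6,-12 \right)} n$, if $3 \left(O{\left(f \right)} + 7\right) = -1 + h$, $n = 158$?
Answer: $-5996$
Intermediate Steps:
$u{\left(z \right)} = z^{3}$
$h = 3$ ($h = 2 - \left(0 \cdot 1 - 1\right) = 2 - \left(0 - 1\right) = 2 - -1 = 2 + 1 = 3$)
$O{\left(f \right)} = - \frac{19}{3}$ ($O{\left(f \right)} = -7 + \frac{-1 + 3}{3} = -7 + \frac{1}{3} \cdot 2 = -7 + \frac{2}{3} = - \frac{19}{3}$)
$a{\left(y,K \right)} = - \frac{19 y}{3}$
$u{\left(2 \right)} + a{\left(6,-12 \right)} n = 2^{3} + \left(- \frac{19}{3}\right) 6 \cdot 158 = 8 - 6004 = -5996$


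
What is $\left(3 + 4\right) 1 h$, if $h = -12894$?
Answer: $-90258$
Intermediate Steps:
$\left(3 + 4\right) 1 h = \left(3 + 4\right) 1 \left(-12894\right) = 7 \cdot 1 \left(-12894\right) = 7 \left(-12894\right) = -90258$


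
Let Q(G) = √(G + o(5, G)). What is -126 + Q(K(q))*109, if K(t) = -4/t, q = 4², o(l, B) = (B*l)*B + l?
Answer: 477/4 ≈ 119.25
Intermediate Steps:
o(l, B) = l + l*B² (o(l, B) = l*B² + l = l + l*B²)
q = 16
Q(G) = √(5 + G + 5*G²) (Q(G) = √(G + 5*(1 + G²)) = √(G + (5 + 5*G²)) = √(5 + G + 5*G²))
-126 + Q(K(q))*109 = -126 + √(5 - 4/16 + 5*(-4/16)²)*109 = -126 + √(5 - 4*1/16 + 5*(-4*1/16)²)*109 = -126 + √(5 - ¼ + 5*(-¼)²)*109 = -126 + √(5 - ¼ + 5*(1/16))*109 = -126 + √(5 - ¼ + 5/16)*109 = -126 + √(81/16)*109 = -126 + (9/4)*109 = -126 + 981/4 = 477/4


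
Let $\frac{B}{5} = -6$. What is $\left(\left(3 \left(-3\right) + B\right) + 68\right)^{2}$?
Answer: $841$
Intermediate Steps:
$B = -30$ ($B = 5 \left(-6\right) = -30$)
$\left(\left(3 \left(-3\right) + B\right) + 68\right)^{2} = \left(\left(3 \left(-3\right) - 30\right) + 68\right)^{2} = \left(\left(-9 - 30\right) + 68\right)^{2} = \left(-39 + 68\right)^{2} = 29^{2} = 841$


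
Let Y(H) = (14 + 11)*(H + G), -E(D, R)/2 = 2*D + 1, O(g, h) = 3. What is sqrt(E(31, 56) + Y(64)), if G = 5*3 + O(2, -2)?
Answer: 2*sqrt(481) ≈ 43.863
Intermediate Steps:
E(D, R) = -2 - 4*D (E(D, R) = -2*(2*D + 1) = -2*(1 + 2*D) = -2 - 4*D)
G = 18 (G = 5*3 + 3 = 15 + 3 = 18)
Y(H) = 450 + 25*H (Y(H) = (14 + 11)*(H + 18) = 25*(18 + H) = 450 + 25*H)
sqrt(E(31, 56) + Y(64)) = sqrt((-2 - 4*31) + (450 + 25*64)) = sqrt((-2 - 124) + (450 + 1600)) = sqrt(-126 + 2050) = sqrt(1924) = 2*sqrt(481)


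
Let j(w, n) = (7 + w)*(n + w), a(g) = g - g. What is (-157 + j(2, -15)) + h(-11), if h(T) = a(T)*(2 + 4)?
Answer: -274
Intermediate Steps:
a(g) = 0
h(T) = 0 (h(T) = 0*(2 + 4) = 0*6 = 0)
(-157 + j(2, -15)) + h(-11) = (-157 + (2**2 + 7*(-15) + 7*2 - 15*2)) + 0 = (-157 + (4 - 105 + 14 - 30)) + 0 = (-157 - 117) + 0 = -274 + 0 = -274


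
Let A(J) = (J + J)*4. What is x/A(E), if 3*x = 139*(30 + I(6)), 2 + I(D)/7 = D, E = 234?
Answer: 4031/2808 ≈ 1.4355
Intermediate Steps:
A(J) = 8*J (A(J) = (2*J)*4 = 8*J)
I(D) = -14 + 7*D
x = 8062/3 (x = (139*(30 + (-14 + 7*6)))/3 = (139*(30 + (-14 + 42)))/3 = (139*(30 + 28))/3 = (139*58)/3 = (⅓)*8062 = 8062/3 ≈ 2687.3)
x/A(E) = 8062/(3*((8*234))) = (8062/3)/1872 = (8062/3)*(1/1872) = 4031/2808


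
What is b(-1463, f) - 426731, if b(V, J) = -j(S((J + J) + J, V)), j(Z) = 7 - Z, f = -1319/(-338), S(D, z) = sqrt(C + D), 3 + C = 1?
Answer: -426738 + sqrt(6562)/26 ≈ -4.2674e+5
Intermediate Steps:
C = -2 (C = -3 + 1 = -2)
S(D, z) = sqrt(-2 + D)
f = 1319/338 (f = -1319*(-1/338) = 1319/338 ≈ 3.9024)
b(V, J) = -7 + sqrt(-2 + 3*J) (b(V, J) = -(7 - sqrt(-2 + ((J + J) + J))) = -(7 - sqrt(-2 + (2*J + J))) = -(7 - sqrt(-2 + 3*J)) = -7 + sqrt(-2 + 3*J))
b(-1463, f) - 426731 = (-7 + sqrt(-2 + 3*(1319/338))) - 426731 = (-7 + sqrt(-2 + 3957/338)) - 426731 = (-7 + sqrt(3281/338)) - 426731 = (-7 + sqrt(6562)/26) - 426731 = -426738 + sqrt(6562)/26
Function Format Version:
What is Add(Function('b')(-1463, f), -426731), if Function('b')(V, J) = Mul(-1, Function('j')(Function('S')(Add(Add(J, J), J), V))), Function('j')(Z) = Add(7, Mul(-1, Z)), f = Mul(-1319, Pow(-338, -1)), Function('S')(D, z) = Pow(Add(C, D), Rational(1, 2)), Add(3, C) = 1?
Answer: Add(-426738, Mul(Rational(1, 26), Pow(6562, Rational(1, 2)))) ≈ -4.2674e+5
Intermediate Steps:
C = -2 (C = Add(-3, 1) = -2)
Function('S')(D, z) = Pow(Add(-2, D), Rational(1, 2))
f = Rational(1319, 338) (f = Mul(-1319, Rational(-1, 338)) = Rational(1319, 338) ≈ 3.9024)
Function('b')(V, J) = Add(-7, Pow(Add(-2, Mul(3, J)), Rational(1, 2))) (Function('b')(V, J) = Mul(-1, Add(7, Mul(-1, Pow(Add(-2, Add(Add(J, J), J)), Rational(1, 2))))) = Mul(-1, Add(7, Mul(-1, Pow(Add(-2, Add(Mul(2, J), J)), Rational(1, 2))))) = Mul(-1, Add(7, Mul(-1, Pow(Add(-2, Mul(3, J)), Rational(1, 2))))) = Add(-7, Pow(Add(-2, Mul(3, J)), Rational(1, 2))))
Add(Function('b')(-1463, f), -426731) = Add(Add(-7, Pow(Add(-2, Mul(3, Rational(1319, 338))), Rational(1, 2))), -426731) = Add(Add(-7, Pow(Add(-2, Rational(3957, 338)), Rational(1, 2))), -426731) = Add(Add(-7, Pow(Rational(3281, 338), Rational(1, 2))), -426731) = Add(Add(-7, Mul(Rational(1, 26), Pow(6562, Rational(1, 2)))), -426731) = Add(-426738, Mul(Rational(1, 26), Pow(6562, Rational(1, 2))))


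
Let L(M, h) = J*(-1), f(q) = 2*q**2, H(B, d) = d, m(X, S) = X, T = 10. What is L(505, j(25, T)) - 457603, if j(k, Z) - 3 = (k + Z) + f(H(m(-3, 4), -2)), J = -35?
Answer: -457568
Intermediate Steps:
j(k, Z) = 11 + Z + k (j(k, Z) = 3 + ((k + Z) + 2*(-2)**2) = 3 + ((Z + k) + 2*4) = 3 + ((Z + k) + 8) = 3 + (8 + Z + k) = 11 + Z + k)
L(M, h) = 35 (L(M, h) = -35*(-1) = 35)
L(505, j(25, T)) - 457603 = 35 - 457603 = -457568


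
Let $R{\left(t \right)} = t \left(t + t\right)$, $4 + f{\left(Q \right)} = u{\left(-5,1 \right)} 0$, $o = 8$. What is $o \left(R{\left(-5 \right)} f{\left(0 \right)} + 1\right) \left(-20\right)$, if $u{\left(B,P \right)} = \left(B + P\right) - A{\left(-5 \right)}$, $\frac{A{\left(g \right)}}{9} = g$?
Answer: $31840$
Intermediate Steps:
$A{\left(g \right)} = 9 g$
$u{\left(B,P \right)} = 45 + B + P$ ($u{\left(B,P \right)} = \left(B + P\right) - 9 \left(-5\right) = \left(B + P\right) - -45 = \left(B + P\right) + 45 = 45 + B + P$)
$f{\left(Q \right)} = -4$ ($f{\left(Q \right)} = -4 + \left(45 - 5 + 1\right) 0 = -4 + 41 \cdot 0 = -4 + 0 = -4$)
$R{\left(t \right)} = 2 t^{2}$ ($R{\left(t \right)} = t 2 t = 2 t^{2}$)
$o \left(R{\left(-5 \right)} f{\left(0 \right)} + 1\right) \left(-20\right) = 8 \left(2 \left(-5\right)^{2} \left(-4\right) + 1\right) \left(-20\right) = 8 \left(2 \cdot 25 \left(-4\right) + 1\right) \left(-20\right) = 8 \left(50 \left(-4\right) + 1\right) \left(-20\right) = 8 \left(-200 + 1\right) \left(-20\right) = 8 \left(-199\right) \left(-20\right) = \left(-1592\right) \left(-20\right) = 31840$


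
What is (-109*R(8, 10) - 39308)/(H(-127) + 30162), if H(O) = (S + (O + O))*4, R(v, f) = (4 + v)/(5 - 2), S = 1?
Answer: -19872/14575 ≈ -1.3634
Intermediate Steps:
R(v, f) = 4/3 + v/3 (R(v, f) = (4 + v)/3 = (4 + v)*(⅓) = 4/3 + v/3)
H(O) = 4 + 8*O (H(O) = (1 + (O + O))*4 = (1 + 2*O)*4 = 4 + 8*O)
(-109*R(8, 10) - 39308)/(H(-127) + 30162) = (-109*(4/3 + (⅓)*8) - 39308)/((4 + 8*(-127)) + 30162) = (-109*(4/3 + 8/3) - 39308)/((4 - 1016) + 30162) = (-109*4 - 39308)/(-1012 + 30162) = (-436 - 39308)/29150 = -39744*1/29150 = -19872/14575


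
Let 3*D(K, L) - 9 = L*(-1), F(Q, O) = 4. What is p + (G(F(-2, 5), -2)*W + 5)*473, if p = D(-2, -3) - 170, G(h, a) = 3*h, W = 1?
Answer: 7875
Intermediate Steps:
D(K, L) = 3 - L/3 (D(K, L) = 3 + (L*(-1))/3 = 3 + (-L)/3 = 3 - L/3)
p = -166 (p = (3 - 1/3*(-3)) - 170 = (3 + 1) - 170 = 4 - 170 = -166)
p + (G(F(-2, 5), -2)*W + 5)*473 = -166 + ((3*4)*1 + 5)*473 = -166 + (12*1 + 5)*473 = -166 + (12 + 5)*473 = -166 + 17*473 = -166 + 8041 = 7875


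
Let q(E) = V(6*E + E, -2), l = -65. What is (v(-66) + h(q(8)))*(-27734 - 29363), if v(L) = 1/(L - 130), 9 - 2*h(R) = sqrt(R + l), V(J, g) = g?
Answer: -50302457/196 + 57097*I*sqrt(67)/2 ≈ -2.5665e+5 + 2.3368e+5*I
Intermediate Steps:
q(E) = -2
h(R) = 9/2 - sqrt(-65 + R)/2 (h(R) = 9/2 - sqrt(R - 65)/2 = 9/2 - sqrt(-65 + R)/2)
v(L) = 1/(-130 + L)
(v(-66) + h(q(8)))*(-27734 - 29363) = (1/(-130 - 66) + (9/2 - sqrt(-65 - 2)/2))*(-27734 - 29363) = (1/(-196) + (9/2 - I*sqrt(67)/2))*(-57097) = (-1/196 + (9/2 - I*sqrt(67)/2))*(-57097) = (881/196 - I*sqrt(67)/2)*(-57097) = -50302457/196 + 57097*I*sqrt(67)/2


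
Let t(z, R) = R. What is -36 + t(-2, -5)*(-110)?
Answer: 514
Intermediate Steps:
-36 + t(-2, -5)*(-110) = -36 - 5*(-110) = -36 + 550 = 514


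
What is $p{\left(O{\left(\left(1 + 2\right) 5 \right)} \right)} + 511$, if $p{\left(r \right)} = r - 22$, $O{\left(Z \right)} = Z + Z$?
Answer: $519$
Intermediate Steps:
$O{\left(Z \right)} = 2 Z$
$p{\left(r \right)} = -22 + r$
$p{\left(O{\left(\left(1 + 2\right) 5 \right)} \right)} + 511 = \left(-22 + 2 \left(1 + 2\right) 5\right) + 511 = \left(-22 + 2 \cdot 3 \cdot 5\right) + 511 = \left(-22 + 2 \cdot 15\right) + 511 = \left(-22 + 30\right) + 511 = 8 + 511 = 519$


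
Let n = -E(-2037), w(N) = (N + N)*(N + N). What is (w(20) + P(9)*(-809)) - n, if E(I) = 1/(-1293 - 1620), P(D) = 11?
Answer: -21261988/2913 ≈ -7299.0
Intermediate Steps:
w(N) = 4*N**2 (w(N) = (2*N)*(2*N) = 4*N**2)
E(I) = -1/2913 (E(I) = 1/(-2913) = -1/2913)
n = 1/2913 (n = -1*(-1/2913) = 1/2913 ≈ 0.00034329)
(w(20) + P(9)*(-809)) - n = (4*20**2 + 11*(-809)) - 1*1/2913 = (4*400 - 8899) - 1/2913 = (1600 - 8899) - 1/2913 = -7299 - 1/2913 = -21261988/2913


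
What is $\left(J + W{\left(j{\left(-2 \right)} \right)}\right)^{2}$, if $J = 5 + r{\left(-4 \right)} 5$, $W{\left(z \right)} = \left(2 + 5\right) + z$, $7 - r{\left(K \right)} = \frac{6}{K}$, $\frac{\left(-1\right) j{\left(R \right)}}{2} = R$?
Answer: $\frac{13689}{4} \approx 3422.3$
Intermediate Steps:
$j{\left(R \right)} = - 2 R$
$r{\left(K \right)} = 7 - \frac{6}{K}$
$W{\left(z \right)} = 7 + z$
$J = \frac{95}{2}$ ($J = 5 + \left(7 - \frac{6}{-4}\right) 5 = 5 + \left(7 - - \frac{3}{2}\right) 5 = 5 + \left(7 + \frac{3}{2}\right) 5 = 5 + \frac{17}{2} \cdot 5 = 5 + \frac{85}{2} = \frac{95}{2} \approx 47.5$)
$\left(J + W{\left(j{\left(-2 \right)} \right)}\right)^{2} = \left(\frac{95}{2} + \left(7 - -4\right)\right)^{2} = \left(\frac{95}{2} + \left(7 + 4\right)\right)^{2} = \left(\frac{95}{2} + 11\right)^{2} = \left(\frac{117}{2}\right)^{2} = \frac{13689}{4}$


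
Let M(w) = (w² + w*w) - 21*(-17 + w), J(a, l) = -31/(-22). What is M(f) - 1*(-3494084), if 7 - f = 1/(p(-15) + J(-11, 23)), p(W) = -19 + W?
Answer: 1796428600274/514089 ≈ 3.4944e+6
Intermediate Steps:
J(a, l) = 31/22 (J(a, l) = -31*(-1/22) = 31/22)
f = 5041/717 (f = 7 - 1/((-19 - 15) + 31/22) = 7 - 1/(-34 + 31/22) = 7 - 1/(-717/22) = 7 - 1*(-22/717) = 7 + 22/717 = 5041/717 ≈ 7.0307)
M(w) = 357 - 21*w + 2*w² (M(w) = (w² + w²) + (357 - 21*w) = 2*w² + (357 - 21*w) = 357 - 21*w + 2*w²)
M(f) - 1*(-3494084) = (357 - 21*5041/717 + 2*(5041/717)²) - 1*(-3494084) = (357 - 35287/239 + 2*(25411681/514089)) + 3494084 = (357 - 35287/239 + 50823362/514089) + 3494084 = 158450798/514089 + 3494084 = 1796428600274/514089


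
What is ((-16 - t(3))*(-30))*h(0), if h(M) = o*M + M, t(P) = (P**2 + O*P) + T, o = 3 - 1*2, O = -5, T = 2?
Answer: 0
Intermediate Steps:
o = 1 (o = 3 - 2 = 1)
t(P) = 2 + P**2 - 5*P (t(P) = (P**2 - 5*P) + 2 = 2 + P**2 - 5*P)
h(M) = 2*M (h(M) = 1*M + M = M + M = 2*M)
((-16 - t(3))*(-30))*h(0) = ((-16 - (2 + 3**2 - 5*3))*(-30))*(2*0) = ((-16 - (2 + 9 - 15))*(-30))*0 = ((-16 - 1*(-4))*(-30))*0 = ((-16 + 4)*(-30))*0 = -12*(-30)*0 = 360*0 = 0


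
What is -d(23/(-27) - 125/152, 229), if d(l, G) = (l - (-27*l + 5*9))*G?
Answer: 21587143/1026 ≈ 21040.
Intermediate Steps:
d(l, G) = G*(-45 + 28*l) (d(l, G) = (l - (-27*l + 45))*G = (l - (45 - 27*l))*G = (l + (-45 + 27*l))*G = (-45 + 28*l)*G = G*(-45 + 28*l))
-d(23/(-27) - 125/152, 229) = -229*(-45 + 28*(23/(-27) - 125/152)) = -229*(-45 + 28*(23*(-1/27) - 125*1/152)) = -229*(-45 + 28*(-23/27 - 125/152)) = -229*(-45 + 28*(-6871/4104)) = -229*(-45 - 48097/1026) = -229*(-94267)/1026 = -1*(-21587143/1026) = 21587143/1026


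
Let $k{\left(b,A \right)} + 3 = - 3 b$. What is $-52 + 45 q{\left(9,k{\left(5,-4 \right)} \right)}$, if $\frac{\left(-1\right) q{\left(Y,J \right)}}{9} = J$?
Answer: $7238$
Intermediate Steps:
$k{\left(b,A \right)} = -3 - 3 b$
$q{\left(Y,J \right)} = - 9 J$
$-52 + 45 q{\left(9,k{\left(5,-4 \right)} \right)} = -52 + 45 \left(- 9 \left(-3 - 15\right)\right) = -52 + 45 \left(\left(-9\right) \left(-18\right)\right) = -52 + 45 \cdot 162 = -52 + 7290 = 7238$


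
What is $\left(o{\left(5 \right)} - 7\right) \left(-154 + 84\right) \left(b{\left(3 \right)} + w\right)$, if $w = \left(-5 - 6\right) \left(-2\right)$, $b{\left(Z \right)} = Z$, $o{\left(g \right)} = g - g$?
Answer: $12250$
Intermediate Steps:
$o{\left(g \right)} = 0$
$w = 22$ ($w = \left(-11\right) \left(-2\right) = 22$)
$\left(o{\left(5 \right)} - 7\right) \left(-154 + 84\right) \left(b{\left(3 \right)} + w\right) = \left(0 - 7\right) \left(-154 + 84\right) \left(3 + 22\right) = - 7 \left(\left(-70\right) 25\right) = \left(-7\right) \left(-1750\right) = 12250$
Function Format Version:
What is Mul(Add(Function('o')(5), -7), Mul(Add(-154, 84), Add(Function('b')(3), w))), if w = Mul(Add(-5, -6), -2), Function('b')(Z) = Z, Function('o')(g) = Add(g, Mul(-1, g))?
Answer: 12250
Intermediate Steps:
Function('o')(g) = 0
w = 22 (w = Mul(-11, -2) = 22)
Mul(Add(Function('o')(5), -7), Mul(Add(-154, 84), Add(Function('b')(3), w))) = Mul(Add(0, -7), Mul(Add(-154, 84), Add(3, 22))) = Mul(-7, Mul(-70, 25)) = Mul(-7, -1750) = 12250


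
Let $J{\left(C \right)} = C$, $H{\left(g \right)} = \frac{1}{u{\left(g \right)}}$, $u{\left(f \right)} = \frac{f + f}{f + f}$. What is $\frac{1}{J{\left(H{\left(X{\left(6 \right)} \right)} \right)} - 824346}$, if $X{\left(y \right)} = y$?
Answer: $- \frac{1}{824345} \approx -1.2131 \cdot 10^{-6}$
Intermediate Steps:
$u{\left(f \right)} = 1$ ($u{\left(f \right)} = \frac{2 f}{2 f} = 2 f \frac{1}{2 f} = 1$)
$H{\left(g \right)} = 1$ ($H{\left(g \right)} = 1^{-1} = 1$)
$\frac{1}{J{\left(H{\left(X{\left(6 \right)} \right)} \right)} - 824346} = \frac{1}{1 - 824346} = \frac{1}{-824345} = - \frac{1}{824345}$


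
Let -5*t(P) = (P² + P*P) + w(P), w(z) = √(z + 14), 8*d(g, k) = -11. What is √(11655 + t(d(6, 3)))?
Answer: √(18646790 - 80*√202)/40 ≈ 107.95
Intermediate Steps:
d(g, k) = -11/8 (d(g, k) = (⅛)*(-11) = -11/8)
w(z) = √(14 + z)
t(P) = -2*P²/5 - √(14 + P)/5 (t(P) = -((P² + P*P) + √(14 + P))/5 = -((P² + P²) + √(14 + P))/5 = -(2*P² + √(14 + P))/5 = -(√(14 + P) + 2*P²)/5 = -2*P²/5 - √(14 + P)/5)
√(11655 + t(d(6, 3))) = √(11655 + (-2*(-11/8)²/5 - √(14 - 11/8)/5)) = √(11655 + (-⅖*121/64 - √202/20)) = √(11655 + (-121/160 - √202/20)) = √(1864679/160 - √202/20)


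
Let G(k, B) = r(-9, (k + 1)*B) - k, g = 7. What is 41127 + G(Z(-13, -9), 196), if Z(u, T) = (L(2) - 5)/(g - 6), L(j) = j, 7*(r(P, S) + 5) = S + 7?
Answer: 41070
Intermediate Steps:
r(P, S) = -4 + S/7 (r(P, S) = -5 + (S + 7)/7 = -5 + (7 + S)/7 = -5 + (1 + S/7) = -4 + S/7)
Z(u, T) = -3 (Z(u, T) = (2 - 5)/(7 - 6) = -3/1 = -3*1 = -3)
G(k, B) = -4 - k + B*(1 + k)/7 (G(k, B) = (-4 + ((k + 1)*B)/7) - k = (-4 + ((1 + k)*B)/7) - k = (-4 + (B*(1 + k))/7) - k = (-4 + B*(1 + k)/7) - k = -4 - k + B*(1 + k)/7)
41127 + G(Z(-13, -9), 196) = 41127 + (-4 - 1*(-3) + (⅐)*196*(1 - 3)) = 41127 + (-4 + 3 + (⅐)*196*(-2)) = 41127 + (-4 + 3 - 56) = 41127 - 57 = 41070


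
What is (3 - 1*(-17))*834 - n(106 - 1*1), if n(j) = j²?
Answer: 5655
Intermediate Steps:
(3 - 1*(-17))*834 - n(106 - 1*1) = (3 - 1*(-17))*834 - (106 - 1*1)² = (3 + 17)*834 - (106 - 1)² = 20*834 - 1*105² = 16680 - 1*11025 = 16680 - 11025 = 5655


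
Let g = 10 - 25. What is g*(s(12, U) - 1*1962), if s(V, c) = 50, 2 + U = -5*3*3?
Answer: 28680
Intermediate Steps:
U = -47 (U = -2 - 5*3*3 = -2 - 15*3 = -2 - 45 = -47)
g = -15
g*(s(12, U) - 1*1962) = -15*(50 - 1*1962) = -15*(50 - 1962) = -15*(-1912) = 28680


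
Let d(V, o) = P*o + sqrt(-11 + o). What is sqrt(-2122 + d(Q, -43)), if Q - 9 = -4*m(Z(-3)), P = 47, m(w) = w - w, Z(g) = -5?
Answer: sqrt(-4143 + 3*I*sqrt(6)) ≈ 0.0571 + 64.366*I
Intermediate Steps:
m(w) = 0
Q = 9 (Q = 9 - 4*0 = 9 + 0 = 9)
d(V, o) = sqrt(-11 + o) + 47*o (d(V, o) = 47*o + sqrt(-11 + o) = sqrt(-11 + o) + 47*o)
sqrt(-2122 + d(Q, -43)) = sqrt(-2122 + (sqrt(-11 - 43) + 47*(-43))) = sqrt(-2122 + (sqrt(-54) - 2021)) = sqrt(-2122 + (3*I*sqrt(6) - 2021)) = sqrt(-2122 + (-2021 + 3*I*sqrt(6))) = sqrt(-4143 + 3*I*sqrt(6))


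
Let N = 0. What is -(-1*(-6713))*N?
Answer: 0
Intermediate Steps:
-(-1*(-6713))*N = -(-1*(-6713))*0 = -6713*0 = -1*0 = 0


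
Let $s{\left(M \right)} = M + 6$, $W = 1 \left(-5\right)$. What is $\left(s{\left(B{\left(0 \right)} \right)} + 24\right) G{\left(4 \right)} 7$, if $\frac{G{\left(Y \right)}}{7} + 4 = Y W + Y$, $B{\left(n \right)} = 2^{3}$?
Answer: $-37240$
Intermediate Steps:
$W = -5$
$B{\left(n \right)} = 8$
$s{\left(M \right)} = 6 + M$
$G{\left(Y \right)} = -28 - 28 Y$ ($G{\left(Y \right)} = -28 + 7 \left(Y \left(-5\right) + Y\right) = -28 + 7 \left(- 5 Y + Y\right) = -28 + 7 \left(- 4 Y\right) = -28 - 28 Y$)
$\left(s{\left(B{\left(0 \right)} \right)} + 24\right) G{\left(4 \right)} 7 = \left(\left(6 + 8\right) + 24\right) \left(-28 - 112\right) 7 = \left(14 + 24\right) \left(-28 - 112\right) 7 = 38 \left(\left(-140\right) 7\right) = 38 \left(-980\right) = -37240$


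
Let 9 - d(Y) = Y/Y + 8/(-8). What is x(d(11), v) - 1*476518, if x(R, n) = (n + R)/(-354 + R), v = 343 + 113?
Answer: -10959945/23 ≈ -4.7652e+5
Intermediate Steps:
d(Y) = 9 (d(Y) = 9 - (Y/Y + 8/(-8)) = 9 - (1 + 8*(-1/8)) = 9 - (1 - 1) = 9 - 1*0 = 9 + 0 = 9)
v = 456
x(R, n) = (R + n)/(-354 + R)
x(d(11), v) - 1*476518 = (9 + 456)/(-354 + 9) - 1*476518 = 465/(-345) - 476518 = -1/345*465 - 476518 = -31/23 - 476518 = -10959945/23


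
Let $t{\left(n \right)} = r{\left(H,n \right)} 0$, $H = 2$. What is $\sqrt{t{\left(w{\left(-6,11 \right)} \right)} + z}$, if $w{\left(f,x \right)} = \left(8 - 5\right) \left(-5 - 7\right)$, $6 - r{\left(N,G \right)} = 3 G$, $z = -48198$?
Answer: $i \sqrt{48198} \approx 219.54 i$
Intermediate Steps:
$r{\left(N,G \right)} = 6 - 3 G$
$w{\left(f,x \right)} = -36$ ($w{\left(f,x \right)} = 3 \left(-12\right) = -36$)
$t{\left(n \right)} = 0$ ($t{\left(n \right)} = \left(6 - 3 n\right) 0 = 0$)
$\sqrt{t{\left(w{\left(-6,11 \right)} \right)} + z} = \sqrt{0 - 48198} = \sqrt{-48198} = i \sqrt{48198}$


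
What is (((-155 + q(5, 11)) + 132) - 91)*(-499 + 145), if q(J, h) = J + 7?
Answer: 36108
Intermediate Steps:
q(J, h) = 7 + J
(((-155 + q(5, 11)) + 132) - 91)*(-499 + 145) = (((-155 + (7 + 5)) + 132) - 91)*(-499 + 145) = (((-155 + 12) + 132) - 91)*(-354) = ((-143 + 132) - 91)*(-354) = (-11 - 91)*(-354) = -102*(-354) = 36108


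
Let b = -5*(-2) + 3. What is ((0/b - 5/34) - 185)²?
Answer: 39627025/1156 ≈ 34279.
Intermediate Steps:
b = 13 (b = 10 + 3 = 13)
((0/b - 5/34) - 185)² = ((0/13 - 5/34) - 185)² = ((0*(1/13) - 5*1/34) - 185)² = ((0 - 5/34) - 185)² = (-5/34 - 185)² = (-6295/34)² = 39627025/1156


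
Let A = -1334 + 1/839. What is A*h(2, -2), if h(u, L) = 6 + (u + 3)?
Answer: -12311475/839 ≈ -14674.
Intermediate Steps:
h(u, L) = 9 + u (h(u, L) = 6 + (3 + u) = 9 + u)
A = -1119225/839 (A = -1334 + 1/839 = -1119225/839 ≈ -1334.0)
A*h(2, -2) = -1119225*(9 + 2)/839 = -1119225/839*11 = -12311475/839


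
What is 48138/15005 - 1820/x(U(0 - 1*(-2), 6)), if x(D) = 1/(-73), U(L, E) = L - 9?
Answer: 1993612438/15005 ≈ 1.3286e+5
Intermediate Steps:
U(L, E) = -9 + L
x(D) = -1/73
48138/15005 - 1820/x(U(0 - 1*(-2), 6)) = 48138/15005 - 1820/(-1/73) = 48138*(1/15005) - 1820*(-73) = 48138/15005 + 132860 = 1993612438/15005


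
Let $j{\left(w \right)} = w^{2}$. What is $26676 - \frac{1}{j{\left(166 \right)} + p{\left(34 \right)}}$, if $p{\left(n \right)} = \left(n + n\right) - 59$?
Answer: $\frac{735323939}{27565} \approx 26676.0$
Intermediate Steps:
$p{\left(n \right)} = -59 + 2 n$ ($p{\left(n \right)} = 2 n - 59 = -59 + 2 n$)
$26676 - \frac{1}{j{\left(166 \right)} + p{\left(34 \right)}} = 26676 - \frac{1}{166^{2} + \left(-59 + 2 \cdot 34\right)} = 26676 - \frac{1}{27556 + \left(-59 + 68\right)} = 26676 - \frac{1}{27556 + 9} = 26676 - \frac{1}{27565} = \frac{735323939}{27565}$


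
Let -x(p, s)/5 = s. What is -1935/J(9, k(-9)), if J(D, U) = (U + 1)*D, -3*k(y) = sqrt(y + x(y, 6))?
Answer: -645/16 - 215*I*sqrt(39)/16 ≈ -40.313 - 83.917*I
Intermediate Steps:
x(p, s) = -5*s
k(y) = -sqrt(-30 + y)/3 (k(y) = -sqrt(y - 5*6)/3 = -sqrt(y - 30)/3 = -sqrt(-30 + y)/3)
J(D, U) = D*(1 + U) (J(D, U) = (1 + U)*D = D*(1 + U))
-1935/J(9, k(-9)) = -1935*1/(9*(1 - sqrt(-30 - 9)/3)) = -1935*1/(9*(1 - I*sqrt(39)/3)) = -1935/(9 - 3*I*sqrt(39))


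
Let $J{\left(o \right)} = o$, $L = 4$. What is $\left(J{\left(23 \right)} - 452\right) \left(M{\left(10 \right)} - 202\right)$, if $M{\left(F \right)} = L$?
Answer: $84942$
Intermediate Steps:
$M{\left(F \right)} = 4$
$\left(J{\left(23 \right)} - 452\right) \left(M{\left(10 \right)} - 202\right) = \left(23 - 452\right) \left(4 - 202\right) = \left(-429\right) \left(-198\right) = 84942$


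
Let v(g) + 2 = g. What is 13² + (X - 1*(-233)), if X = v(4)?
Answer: 404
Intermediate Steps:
v(g) = -2 + g
X = 2 (X = -2 + 4 = 2)
13² + (X - 1*(-233)) = 13² + (2 - 1*(-233)) = 169 + (2 + 233) = 169 + 235 = 404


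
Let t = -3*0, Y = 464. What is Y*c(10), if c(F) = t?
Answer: 0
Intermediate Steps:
t = 0
c(F) = 0
Y*c(10) = 464*0 = 0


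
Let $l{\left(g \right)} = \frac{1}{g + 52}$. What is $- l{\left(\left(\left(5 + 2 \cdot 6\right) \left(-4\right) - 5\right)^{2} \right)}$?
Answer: $- \frac{1}{5381} \approx -0.00018584$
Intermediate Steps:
$l{\left(g \right)} = \frac{1}{52 + g}$
$- l{\left(\left(\left(5 + 2 \cdot 6\right) \left(-4\right) - 5\right)^{2} \right)} = - \frac{1}{52 + \left(\left(5 + 2 \cdot 6\right) \left(-4\right) - 5\right)^{2}} = - \frac{1}{52 + \left(\left(5 + 12\right) \left(-4\right) - 5\right)^{2}} = - \frac{1}{52 + \left(17 \left(-4\right) - 5\right)^{2}} = - \frac{1}{52 + \left(-68 - 5\right)^{2}} = - \frac{1}{52 + \left(-73\right)^{2}} = - \frac{1}{52 + 5329} = - \frac{1}{5381}$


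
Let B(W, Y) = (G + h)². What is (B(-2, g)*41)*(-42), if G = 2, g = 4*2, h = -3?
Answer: -1722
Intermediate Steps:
g = 8
B(W, Y) = 1 (B(W, Y) = (2 - 3)² = (-1)² = 1)
(B(-2, g)*41)*(-42) = (1*41)*(-42) = 41*(-42) = -1722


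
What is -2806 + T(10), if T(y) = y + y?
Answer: -2786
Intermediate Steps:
T(y) = 2*y
-2806 + T(10) = -2806 + 2*10 = -2806 + 20 = -2786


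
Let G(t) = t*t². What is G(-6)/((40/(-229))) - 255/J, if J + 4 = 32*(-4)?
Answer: 272477/220 ≈ 1238.5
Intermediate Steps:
J = -132 (J = -4 + 32*(-4) = -4 - 128 = -132)
G(t) = t³
G(-6)/((40/(-229))) - 255/J = (-6)³/((40/(-229))) - 255/(-132) = -216/(40*(-1/229)) - 255*(-1/132) = -216/(-40/229) + 85/44 = -216*(-229/40) + 85/44 = 6183/5 + 85/44 = 272477/220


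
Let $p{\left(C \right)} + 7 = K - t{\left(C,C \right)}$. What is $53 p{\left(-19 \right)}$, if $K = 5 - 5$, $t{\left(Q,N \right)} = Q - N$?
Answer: $-371$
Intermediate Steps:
$K = 0$
$p{\left(C \right)} = -7$ ($p{\left(C \right)} = -7 + \left(0 - \left(C - C\right)\right) = -7 + \left(0 - 0\right) = -7 + \left(0 + 0\right) = -7 + 0 = -7$)
$53 p{\left(-19 \right)} = 53 \left(-7\right) = -371$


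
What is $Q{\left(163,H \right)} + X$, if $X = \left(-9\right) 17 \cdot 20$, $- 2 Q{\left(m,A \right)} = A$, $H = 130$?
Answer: $-3125$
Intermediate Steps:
$Q{\left(m,A \right)} = - \frac{A}{2}$
$X = -3060$ ($X = \left(-153\right) 20 = -3060$)
$Q{\left(163,H \right)} + X = \left(- \frac{1}{2}\right) 130 - 3060 = -65 - 3060 = -3125$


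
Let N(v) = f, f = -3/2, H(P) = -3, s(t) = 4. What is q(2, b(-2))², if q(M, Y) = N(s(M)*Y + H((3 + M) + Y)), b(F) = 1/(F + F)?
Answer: 9/4 ≈ 2.2500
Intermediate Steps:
b(F) = 1/(2*F)
f = -3/2 (f = -3*½ = -3/2 ≈ -1.5000)
N(v) = -3/2
q(M, Y) = -3/2
q(2, b(-2))² = (-3/2)² = 9/4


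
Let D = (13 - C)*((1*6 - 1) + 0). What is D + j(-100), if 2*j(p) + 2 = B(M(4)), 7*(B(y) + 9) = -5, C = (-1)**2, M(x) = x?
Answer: 379/7 ≈ 54.143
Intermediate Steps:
C = 1
B(y) = -68/7 (B(y) = -9 + (1/7)*(-5) = -9 - 5/7 = -68/7)
j(p) = -41/7 (j(p) = -1 + (1/2)*(-68/7) = -1 - 34/7 = -41/7)
D = 60 (D = (13 - 1*1)*((1*6 - 1) + 0) = (13 - 1)*((6 - 1) + 0) = 12*(5 + 0) = 12*5 = 60)
D + j(-100) = 60 - 41/7 = 379/7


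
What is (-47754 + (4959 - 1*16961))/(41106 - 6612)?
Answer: -29878/17247 ≈ -1.7324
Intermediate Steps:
(-47754 + (4959 - 1*16961))/(41106 - 6612) = (-47754 + (4959 - 16961))/34494 = (-47754 - 12002)*(1/34494) = -59756*1/34494 = -29878/17247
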